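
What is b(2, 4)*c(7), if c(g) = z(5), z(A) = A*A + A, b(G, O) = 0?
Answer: 0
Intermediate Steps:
z(A) = A + A² (z(A) = A² + A = A + A²)
c(g) = 30 (c(g) = 5*(1 + 5) = 5*6 = 30)
b(2, 4)*c(7) = 0*30 = 0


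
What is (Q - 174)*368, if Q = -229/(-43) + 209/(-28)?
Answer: -19510532/301 ≈ -64819.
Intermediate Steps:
Q = -2575/1204 (Q = -229*(-1/43) + 209*(-1/28) = 229/43 - 209/28 = -2575/1204 ≈ -2.1387)
(Q - 174)*368 = (-2575/1204 - 174)*368 = -212071/1204*368 = -19510532/301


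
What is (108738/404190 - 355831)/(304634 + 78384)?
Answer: -3995089532/4300334595 ≈ -0.92902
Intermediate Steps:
(108738/404190 - 355831)/(304634 + 78384) = (108738*(1/404190) - 355831)/383018 = (6041/22455 - 355831)*(1/383018) = -7990179064/22455*1/383018 = -3995089532/4300334595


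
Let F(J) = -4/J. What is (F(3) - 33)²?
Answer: 10609/9 ≈ 1178.8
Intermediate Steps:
(F(3) - 33)² = (-4/3 - 33)² = (-103/3)² = 10609/9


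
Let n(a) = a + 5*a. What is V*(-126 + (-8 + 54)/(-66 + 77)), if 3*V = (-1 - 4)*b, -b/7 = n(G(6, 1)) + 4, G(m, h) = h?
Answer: -469000/33 ≈ -14212.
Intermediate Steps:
n(a) = 6*a
b = -70 (b = -7*(6*1 + 4) = -7*(6 + 4) = -7*10 = -70)
V = 350/3 (V = ((-1 - 4)*(-70))/3 = (-5*(-70))/3 = (⅓)*350 = 350/3 ≈ 116.67)
V*(-126 + (-8 + 54)/(-66 + 77)) = 350*(-126 + (-8 + 54)/(-66 + 77))/3 = 350*(-126 + 46/11)/3 = (350/3)*(-1340/11) = -469000/33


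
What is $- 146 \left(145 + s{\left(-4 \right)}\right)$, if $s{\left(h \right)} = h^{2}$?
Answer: $-23506$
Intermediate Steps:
$- 146 \left(145 + s{\left(-4 \right)}\right) = - 146 \left(145 + \left(-4\right)^{2}\right) = - 146 \left(145 + 16\right) = \left(-146\right) 161 = -23506$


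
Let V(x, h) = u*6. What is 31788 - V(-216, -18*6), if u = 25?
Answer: 31638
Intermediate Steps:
V(x, h) = 150 (V(x, h) = 25*6 = 150)
31788 - V(-216, -18*6) = 31788 - 1*150 = 31788 - 150 = 31638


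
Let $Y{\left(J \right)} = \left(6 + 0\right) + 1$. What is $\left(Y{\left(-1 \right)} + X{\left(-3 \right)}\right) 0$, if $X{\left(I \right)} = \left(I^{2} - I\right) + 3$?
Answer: $0$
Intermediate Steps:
$Y{\left(J \right)} = 7$ ($Y{\left(J \right)} = 6 + 1 = 7$)
$X{\left(I \right)} = 3 + I^{2} - I$
$\left(Y{\left(-1 \right)} + X{\left(-3 \right)}\right) 0 = \left(7 + \left(3 + \left(-3\right)^{2} - -3\right)\right) 0 = \left(7 + \left(3 + 9 + 3\right)\right) 0 = \left(7 + 15\right) 0 = 22 \cdot 0 = 0$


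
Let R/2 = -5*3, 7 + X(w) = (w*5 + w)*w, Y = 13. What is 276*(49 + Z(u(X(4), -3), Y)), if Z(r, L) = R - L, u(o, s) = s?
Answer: 1656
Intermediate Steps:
X(w) = -7 + 6*w**2 (X(w) = -7 + (w*5 + w)*w = -7 + (5*w + w)*w = -7 + (6*w)*w = -7 + 6*w**2)
R = -30 (R = 2*(-5*3) = 2*(-15) = -30)
Z(r, L) = -30 - L
276*(49 + Z(u(X(4), -3), Y)) = 276*(49 + (-30 - 1*13)) = 276*(49 + (-30 - 13)) = 276*(49 - 43) = 276*6 = 1656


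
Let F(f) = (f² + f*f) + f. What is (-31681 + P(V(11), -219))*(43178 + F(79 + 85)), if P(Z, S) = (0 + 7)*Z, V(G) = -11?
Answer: -3084781572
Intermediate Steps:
P(Z, S) = 7*Z
F(f) = f + 2*f² (F(f) = (f² + f²) + f = 2*f² + f = f + 2*f²)
(-31681 + P(V(11), -219))*(43178 + F(79 + 85)) = (-31681 + 7*(-11))*(43178 + (79 + 85)*(1 + 2*(79 + 85))) = (-31681 - 77)*(43178 + 164*(1 + 2*164)) = -31758*(43178 + 164*(1 + 328)) = -31758*(43178 + 164*329) = -31758*(43178 + 53956) = -31758*97134 = -3084781572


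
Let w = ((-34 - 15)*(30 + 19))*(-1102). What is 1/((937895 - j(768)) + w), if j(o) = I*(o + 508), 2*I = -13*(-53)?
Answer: 1/3144215 ≈ 3.1804e-7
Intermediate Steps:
I = 689/2 (I = (-13*(-53))/2 = (½)*689 = 689/2 ≈ 344.50)
j(o) = 175006 + 689*o/2 (j(o) = 689*(o + 508)/2 = 689*(508 + o)/2 = 175006 + 689*o/2)
w = 2645902 (w = -49*49*(-1102) = -2401*(-1102) = 2645902)
1/((937895 - j(768)) + w) = 1/((937895 - (175006 + (689/2)*768)) + 2645902) = 1/((937895 - (175006 + 264576)) + 2645902) = 1/((937895 - 1*439582) + 2645902) = 1/((937895 - 439582) + 2645902) = 1/(498313 + 2645902) = 1/3144215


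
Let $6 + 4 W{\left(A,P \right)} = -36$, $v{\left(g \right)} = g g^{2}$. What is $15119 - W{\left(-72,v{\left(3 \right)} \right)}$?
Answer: $\frac{30259}{2} \approx 15130.0$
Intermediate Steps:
$v{\left(g \right)} = g^{3}$
$W{\left(A,P \right)} = - \frac{21}{2}$ ($W{\left(A,P \right)} = - \frac{3}{2} + \frac{1}{4} \left(-36\right) = - \frac{3}{2} - 9 = - \frac{21}{2}$)
$15119 - W{\left(-72,v{\left(3 \right)} \right)} = 15119 - - \frac{21}{2} = 15119 + \frac{21}{2} = \frac{30259}{2}$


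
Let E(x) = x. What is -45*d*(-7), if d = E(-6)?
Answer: -1890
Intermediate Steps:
d = -6
-45*d*(-7) = -45*(-6)*(-7) = 270*(-7) = -1890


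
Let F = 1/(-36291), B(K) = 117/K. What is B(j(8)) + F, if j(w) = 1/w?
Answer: 33968375/36291 ≈ 936.00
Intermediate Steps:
j(w) = 1/w
F = -1/36291 ≈ -2.7555e-5
B(j(8)) + F = 117/(1/8) - 1/36291 = 117/(⅛) - 1/36291 = 117*8 - 1/36291 = 936 - 1/36291 = 33968375/36291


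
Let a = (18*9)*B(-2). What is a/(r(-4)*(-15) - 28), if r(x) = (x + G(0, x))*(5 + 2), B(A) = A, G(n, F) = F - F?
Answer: -81/98 ≈ -0.82653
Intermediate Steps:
G(n, F) = 0
r(x) = 7*x (r(x) = (x + 0)*(5 + 2) = x*7 = 7*x)
a = -324 (a = (18*9)*(-2) = 162*(-2) = -324)
a/(r(-4)*(-15) - 28) = -324/((7*(-4))*(-15) - 28) = -324/(-28*(-15) - 28) = -324/(420 - 28) = -324/392 = -324*1/392 = -81/98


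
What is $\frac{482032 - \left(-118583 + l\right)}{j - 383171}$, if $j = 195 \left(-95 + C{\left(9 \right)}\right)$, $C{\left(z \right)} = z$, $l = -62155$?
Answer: $- \frac{662770}{399941} \approx -1.6572$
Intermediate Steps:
$j = -16770$ ($j = 195 \left(-95 + 9\right) = 195 \left(-86\right) = -16770$)
$\frac{482032 - \left(-118583 + l\right)}{j - 383171} = \frac{482032 + \left(201348 - \left(\left(82795 - 30\right) - 62155\right)\right)}{-16770 - 383171} = \frac{482032 + \left(201348 - \left(82765 - 62155\right)\right)}{-399941} = \left(482032 + \left(201348 - 20610\right)\right) \left(- \frac{1}{399941}\right) = \left(482032 + 180738\right) \left(- \frac{1}{399941}\right) = 662770 \left(- \frac{1}{399941}\right) = - \frac{662770}{399941}$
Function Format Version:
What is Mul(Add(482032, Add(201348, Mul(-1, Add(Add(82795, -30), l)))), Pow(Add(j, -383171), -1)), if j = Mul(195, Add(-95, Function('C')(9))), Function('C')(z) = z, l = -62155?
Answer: Rational(-662770, 399941) ≈ -1.6572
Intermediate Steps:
j = -16770 (j = Mul(195, Add(-95, 9)) = Mul(195, -86) = -16770)
Mul(Add(482032, Add(201348, Mul(-1, Add(Add(82795, -30), l)))), Pow(Add(j, -383171), -1)) = Mul(Add(482032, Add(201348, Mul(-1, Add(Add(82795, -30), -62155)))), Pow(Add(-16770, -383171), -1)) = Mul(Add(482032, Add(201348, Mul(-1, Add(82765, -62155)))), Pow(-399941, -1)) = Mul(Add(482032, Add(201348, Mul(-1, 20610))), Rational(-1, 399941)) = Mul(Add(482032, Add(201348, -20610)), Rational(-1, 399941)) = Mul(Add(482032, 180738), Rational(-1, 399941)) = Mul(662770, Rational(-1, 399941)) = Rational(-662770, 399941)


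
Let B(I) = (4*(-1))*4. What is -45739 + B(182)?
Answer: -45755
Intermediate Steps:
B(I) = -16 (B(I) = -4*4 = -16)
-45739 + B(182) = -45739 - 16 = -45755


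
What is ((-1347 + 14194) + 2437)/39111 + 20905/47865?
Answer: 103278941/124803201 ≈ 0.82753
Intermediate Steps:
((-1347 + 14194) + 2437)/39111 + 20905/47865 = (12847 + 2437)*(1/39111) + 20905*(1/47865) = 15284*(1/39111) + 4181/9573 = 15284/39111 + 4181/9573 = 103278941/124803201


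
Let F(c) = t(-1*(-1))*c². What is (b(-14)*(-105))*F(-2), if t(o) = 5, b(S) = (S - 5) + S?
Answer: 69300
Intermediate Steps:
b(S) = -5 + 2*S (b(S) = (-5 + S) + S = -5 + 2*S)
F(c) = 5*c²
(b(-14)*(-105))*F(-2) = ((-5 + 2*(-14))*(-105))*(5*(-2)²) = ((-5 - 28)*(-105))*(5*4) = -33*(-105)*20 = 3465*20 = 69300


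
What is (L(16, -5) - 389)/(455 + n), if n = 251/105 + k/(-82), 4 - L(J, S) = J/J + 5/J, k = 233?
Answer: -26609205/31309336 ≈ -0.84988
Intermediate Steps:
L(J, S) = 3 - 5/J (L(J, S) = 4 - (J/J + 5/J) = 4 - (1 + 5/J) = 4 + (-1 - 5/J) = 3 - 5/J)
n = -3883/8610 (n = 251/105 + 233/(-82) = 251*(1/105) + 233*(-1/82) = 251/105 - 233/82 = -3883/8610 ≈ -0.45099)
(L(16, -5) - 389)/(455 + n) = ((3 - 5/16) - 389)/(455 - 3883/8610) = ((3 - 5*1/16) - 389)/(3913667/8610) = ((3 - 5/16) - 389)*(8610/3913667) = (43/16 - 389)*(8610/3913667) = -6181/16*8610/3913667 = -26609205/31309336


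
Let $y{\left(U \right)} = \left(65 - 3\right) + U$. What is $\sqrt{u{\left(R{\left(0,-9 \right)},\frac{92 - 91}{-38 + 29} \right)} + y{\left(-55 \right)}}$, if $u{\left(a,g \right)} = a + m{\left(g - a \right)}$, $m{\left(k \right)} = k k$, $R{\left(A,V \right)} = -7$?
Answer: $\frac{62}{9} \approx 6.8889$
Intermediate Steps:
$m{\left(k \right)} = k^{2}$
$y{\left(U \right)} = 62 + U$
$u{\left(a,g \right)} = a + \left(g - a\right)^{2}$
$\sqrt{u{\left(R{\left(0,-9 \right)},\frac{92 - 91}{-38 + 29} \right)} + y{\left(-55 \right)}} = \sqrt{\left(-7 + \left(-7 - \frac{92 - 91}{-38 + 29}\right)^{2}\right) + \left(62 - 55\right)} = \sqrt{\left(-7 + \left(-7 - 1 \frac{1}{-9}\right)^{2}\right) + 7} = \sqrt{\left(-7 + \left(-7 - 1 \left(- \frac{1}{9}\right)\right)^{2}\right) + 7} = \sqrt{\left(-7 + \left(-7 - - \frac{1}{9}\right)^{2}\right) + 7} = \sqrt{\left(-7 + \left(-7 + \frac{1}{9}\right)^{2}\right) + 7} = \sqrt{\left(-7 + \left(- \frac{62}{9}\right)^{2}\right) + 7} = \sqrt{\left(-7 + \frac{3844}{81}\right) + 7} = \sqrt{\frac{3277}{81} + 7} = \sqrt{\frac{3844}{81}} = \frac{62}{9}$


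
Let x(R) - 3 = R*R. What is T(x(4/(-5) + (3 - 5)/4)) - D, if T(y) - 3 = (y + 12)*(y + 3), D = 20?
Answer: 1113461/10000 ≈ 111.35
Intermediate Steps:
x(R) = 3 + R² (x(R) = 3 + R*R = 3 + R²)
T(y) = 3 + (3 + y)*(12 + y) (T(y) = 3 + (y + 12)*(y + 3) = 3 + (12 + y)*(3 + y) = 3 + (3 + y)*(12 + y))
T(x(4/(-5) + (3 - 5)/4)) - D = (39 + (3 + (4/(-5) + (3 - 5)/4)²)² + 15*(3 + (4/(-5) + (3 - 5)/4)²)) - 1*20 = (39 + (3 + (4*(-⅕) - 2*¼)²)² + 15*(3 + (4*(-⅕) - 2*¼)²)) - 20 = (39 + (3 + (-⅘ - ½)²)² + 15*(3 + (-⅘ - ½)²)) - 20 = (39 + (3 + (-13/10)²)² + 15*(3 + (-13/10)²)) - 20 = (39 + (3 + 169/100)² + 15*(3 + 169/100)) - 20 = (39 + (469/100)² + 15*(469/100)) - 20 = (39 + 219961/10000 + 1407/20) - 20 = 1313461/10000 - 20 = 1113461/10000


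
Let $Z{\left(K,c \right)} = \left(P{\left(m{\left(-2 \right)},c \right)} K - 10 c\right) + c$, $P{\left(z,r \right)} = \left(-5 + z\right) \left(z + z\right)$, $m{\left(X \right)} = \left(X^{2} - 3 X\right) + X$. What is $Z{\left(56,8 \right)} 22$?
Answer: $57552$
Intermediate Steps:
$m{\left(X \right)} = X^{2} - 2 X$
$P{\left(z,r \right)} = 2 z \left(-5 + z\right)$ ($P{\left(z,r \right)} = \left(-5 + z\right) 2 z = 2 z \left(-5 + z\right)$)
$Z{\left(K,c \right)} = - 9 c + 48 K$ ($Z{\left(K,c \right)} = \left(2 \left(- 2 \left(-2 - 2\right)\right) \left(-5 - 2 \left(-2 - 2\right)\right) K - 10 c\right) + c = \left(2 \left(\left(-2\right) \left(-4\right)\right) \left(-5 - -8\right) K - 10 c\right) + c = \left(2 \cdot 8 \left(-5 + 8\right) K - 10 c\right) + c = \left(2 \cdot 8 \cdot 3 K - 10 c\right) + c = \left(48 K - 10 c\right) + c = \left(- 10 c + 48 K\right) + c = - 9 c + 48 K$)
$Z{\left(56,8 \right)} 22 = \left(\left(-9\right) 8 + 48 \cdot 56\right) 22 = \left(-72 + 2688\right) 22 = 2616 \cdot 22 = 57552$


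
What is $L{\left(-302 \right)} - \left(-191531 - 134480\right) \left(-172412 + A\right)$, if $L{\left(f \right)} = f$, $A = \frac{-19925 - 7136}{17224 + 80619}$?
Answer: $- \frac{5499588599128733}{97843} \approx -5.6208 \cdot 10^{10}$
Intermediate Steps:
$A = - \frac{27061}{97843} \approx -0.27658$
$L{\left(-302 \right)} - \left(-191531 - 134480\right) \left(-172412 + A\right) = -302 - \left(-191531 - 134480\right) \left(-172412 - \frac{27061}{97843}\right) = -302 - \left(-326011\right) \left(- \frac{16869334377}{97843}\right) = -302 - \frac{5499588569580147}{97843} = - \frac{5499588599128733}{97843}$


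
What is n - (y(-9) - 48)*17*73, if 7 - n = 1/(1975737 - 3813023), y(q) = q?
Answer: 129976960785/1837286 ≈ 70744.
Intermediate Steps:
n = 12861003/1837286 (n = 7 - 1/(1975737 - 3813023) = 7 - 1/(-1837286) = 7 - 1*(-1/1837286) = 7 + 1/1837286 = 12861003/1837286 ≈ 7.0000)
n - (y(-9) - 48)*17*73 = 12861003/1837286 - (-9 - 48)*17*73 = 12861003/1837286 - (-57*17)*73 = 12861003/1837286 - (-969)*73 = 12861003/1837286 - 1*(-70737) = 12861003/1837286 + 70737 = 129976960785/1837286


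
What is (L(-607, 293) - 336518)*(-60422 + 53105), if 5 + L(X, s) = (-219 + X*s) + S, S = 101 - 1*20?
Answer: 3764684304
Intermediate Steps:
S = 81 (S = 101 - 20 = 81)
L(X, s) = -143 + X*s (L(X, s) = -5 + ((-219 + X*s) + 81) = -5 + (-138 + X*s) = -143 + X*s)
(L(-607, 293) - 336518)*(-60422 + 53105) = ((-143 - 607*293) - 336518)*(-60422 + 53105) = ((-143 - 177851) - 336518)*(-7317) = (-177994 - 336518)*(-7317) = -514512*(-7317) = 3764684304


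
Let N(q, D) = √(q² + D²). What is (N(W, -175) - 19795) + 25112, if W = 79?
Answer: 5317 + √36866 ≈ 5509.0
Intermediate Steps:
N(q, D) = √(D² + q²)
(N(W, -175) - 19795) + 25112 = (√((-175)² + 79²) - 19795) + 25112 = (√(30625 + 6241) - 19795) + 25112 = (√36866 - 19795) + 25112 = (-19795 + √36866) + 25112 = 5317 + √36866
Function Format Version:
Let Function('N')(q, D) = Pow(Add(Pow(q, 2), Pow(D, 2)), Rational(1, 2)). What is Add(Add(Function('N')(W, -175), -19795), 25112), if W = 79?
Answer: Add(5317, Pow(36866, Rational(1, 2))) ≈ 5509.0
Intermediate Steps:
Function('N')(q, D) = Pow(Add(Pow(D, 2), Pow(q, 2)), Rational(1, 2))
Add(Add(Function('N')(W, -175), -19795), 25112) = Add(Add(Pow(Add(Pow(-175, 2), Pow(79, 2)), Rational(1, 2)), -19795), 25112) = Add(Add(Pow(Add(30625, 6241), Rational(1, 2)), -19795), 25112) = Add(Add(Pow(36866, Rational(1, 2)), -19795), 25112) = Add(Add(-19795, Pow(36866, Rational(1, 2))), 25112) = Add(5317, Pow(36866, Rational(1, 2)))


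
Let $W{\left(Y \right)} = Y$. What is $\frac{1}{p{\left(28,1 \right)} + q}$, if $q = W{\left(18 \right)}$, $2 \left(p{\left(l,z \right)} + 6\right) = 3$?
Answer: $\frac{2}{27} \approx 0.074074$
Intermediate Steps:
$p{\left(l,z \right)} = - \frac{9}{2}$ ($p{\left(l,z \right)} = -6 + \frac{1}{2} \cdot 3 = -6 + \frac{3}{2} = - \frac{9}{2}$)
$q = 18$
$\frac{1}{p{\left(28,1 \right)} + q} = \frac{1}{- \frac{9}{2} + 18} = \frac{1}{\frac{27}{2}} = \frac{2}{27}$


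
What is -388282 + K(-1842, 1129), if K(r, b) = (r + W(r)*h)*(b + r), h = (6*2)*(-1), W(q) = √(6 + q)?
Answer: 925064 + 51336*I*√51 ≈ 9.2506e+5 + 3.6661e+5*I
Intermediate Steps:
h = -12 (h = 12*(-1) = -12)
K(r, b) = (b + r)*(r - 12*√(6 + r)) (K(r, b) = (r + √(6 + r)*(-12))*(b + r) = (r - 12*√(6 + r))*(b + r) = (b + r)*(r - 12*√(6 + r)))
-388282 + K(-1842, 1129) = -388282 + ((-1842)² + 1129*(-1842) - 12*1129*√(6 - 1842) - 12*(-1842)*√(6 - 1842)) = -388282 + (3392964 - 2079618 - 12*1129*√(-1836) - 12*(-1842)*√(-1836)) = -388282 + (3392964 - 2079618 - 12*1129*6*I*√51 - 12*(-1842)*6*I*√51) = -388282 + (3392964 - 2079618 - 81288*I*√51 + 132624*I*√51) = -388282 + (1313346 + 51336*I*√51) = 925064 + 51336*I*√51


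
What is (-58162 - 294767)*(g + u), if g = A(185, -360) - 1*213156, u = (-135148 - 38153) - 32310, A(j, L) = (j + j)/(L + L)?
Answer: 3547084797823/24 ≈ 1.4780e+11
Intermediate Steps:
A(j, L) = j/L (A(j, L) = (2*j)/((2*L)) = (2*j)*(1/(2*L)) = j/L)
u = -205611 (u = -173301 - 32310 = -205611)
g = -15347269/72 (g = 185/(-360) - 1*213156 = 185*(-1/360) - 213156 = -37/72 - 213156 = -15347269/72 ≈ -2.1316e+5)
(-58162 - 294767)*(g + u) = (-58162 - 294767)*(-15347269/72 - 205611) = -352929*(-30151261/72) = 3547084797823/24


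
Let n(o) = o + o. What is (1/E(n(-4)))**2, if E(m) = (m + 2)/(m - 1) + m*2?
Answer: 9/2116 ≈ 0.0042533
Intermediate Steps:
n(o) = 2*o
E(m) = 2*m + (2 + m)/(-1 + m) (E(m) = (2 + m)/(-1 + m) + 2*m = 2*m + (2 + m)/(-1 + m))
(1/E(n(-4)))**2 = (1/((2 - 2*(-4) + 2*(2*(-4))**2)/(-1 + 2*(-4))))**2 = (1/((2 - 1*(-8) + 2*(-8)**2)/(-1 - 8)))**2 = (1/((2 + 8 + 2*64)/(-9)))**2 = (1/(-(2 + 8 + 128)/9))**2 = (1/(-1/9*138))**2 = (1/(-46/3))**2 = (-3/46)**2 = 9/2116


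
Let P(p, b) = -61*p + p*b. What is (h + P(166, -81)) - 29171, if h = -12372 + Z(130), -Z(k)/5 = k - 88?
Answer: -65325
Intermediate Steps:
P(p, b) = -61*p + b*p
Z(k) = 440 - 5*k (Z(k) = -5*(k - 88) = -5*(-88 + k) = 440 - 5*k)
h = -12582 (h = -12372 + (440 - 5*130) = -12372 + (440 - 650) = -12372 - 210 = -12582)
(h + P(166, -81)) - 29171 = (-12582 + 166*(-61 - 81)) - 29171 = (-12582 + 166*(-142)) - 29171 = (-12582 - 23572) - 29171 = -36154 - 29171 = -65325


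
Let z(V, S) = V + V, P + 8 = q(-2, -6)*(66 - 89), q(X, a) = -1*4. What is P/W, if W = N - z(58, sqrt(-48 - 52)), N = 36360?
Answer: 21/9061 ≈ 0.0023176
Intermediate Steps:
q(X, a) = -4
P = 84 (P = -8 - 4*(66 - 89) = -8 - 4*(-23) = -8 + 92 = 84)
z(V, S) = 2*V
W = 36244 (W = 36360 - 2*58 = 36360 - 1*116 = 36360 - 116 = 36244)
P/W = 84/36244 = 84*(1/36244) = 21/9061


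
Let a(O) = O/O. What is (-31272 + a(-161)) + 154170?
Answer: 122899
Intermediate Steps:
a(O) = 1
(-31272 + a(-161)) + 154170 = (-31272 + 1) + 154170 = -31271 + 154170 = 122899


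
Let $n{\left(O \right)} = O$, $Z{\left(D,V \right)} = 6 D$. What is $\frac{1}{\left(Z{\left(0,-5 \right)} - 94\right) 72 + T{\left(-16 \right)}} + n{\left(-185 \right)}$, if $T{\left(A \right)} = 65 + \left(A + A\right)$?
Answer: $- \frac{1245976}{6735} \approx -185.0$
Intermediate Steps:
$T{\left(A \right)} = 65 + 2 A$
$\frac{1}{\left(Z{\left(0,-5 \right)} - 94\right) 72 + T{\left(-16 \right)}} + n{\left(-185 \right)} = \frac{1}{\left(6 \cdot 0 - 94\right) 72 + \left(65 + 2 \left(-16\right)\right)} - 185 = \frac{1}{\left(0 - 94\right) 72 + \left(65 - 32\right)} - 185 = \frac{1}{\left(-94\right) 72 + 33} - 185 = \frac{1}{-6768 + 33} - 185 = \frac{1}{-6735} - 185 = - \frac{1}{6735} - 185 = - \frac{1245976}{6735}$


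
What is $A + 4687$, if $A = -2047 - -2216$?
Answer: $4856$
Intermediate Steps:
$A = 169$ ($A = -2047 + 2216 = 169$)
$A + 4687 = 169 + 4687 = 4856$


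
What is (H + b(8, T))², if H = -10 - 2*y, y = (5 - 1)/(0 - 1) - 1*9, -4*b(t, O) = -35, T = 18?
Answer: 9801/16 ≈ 612.56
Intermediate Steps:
b(t, O) = 35/4 (b(t, O) = -¼*(-35) = 35/4)
y = -13 (y = 4/(-1) - 9 = 4*(-1) - 9 = -4 - 9 = -13)
H = 16 (H = -10 - 2*(-13) = -10 + 26 = 16)
(H + b(8, T))² = (16 + 35/4)² = (99/4)² = 9801/16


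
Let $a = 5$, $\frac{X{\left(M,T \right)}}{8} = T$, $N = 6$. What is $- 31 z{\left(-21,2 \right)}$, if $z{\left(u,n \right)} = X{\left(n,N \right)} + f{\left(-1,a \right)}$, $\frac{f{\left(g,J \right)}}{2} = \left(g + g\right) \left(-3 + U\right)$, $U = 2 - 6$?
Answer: $-2356$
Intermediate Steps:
$X{\left(M,T \right)} = 8 T$
$U = -4$ ($U = 2 - 6 = -4$)
$f{\left(g,J \right)} = - 28 g$ ($f{\left(g,J \right)} = 2 \left(g + g\right) \left(-3 - 4\right) = 2 \cdot 2 g \left(-7\right) = 2 \left(- 14 g\right) = - 28 g$)
$z{\left(u,n \right)} = 76$ ($z{\left(u,n \right)} = 8 \cdot 6 - -28 = 48 + 28 = 76$)
$- 31 z{\left(-21,2 \right)} = \left(-31\right) 76 = -2356$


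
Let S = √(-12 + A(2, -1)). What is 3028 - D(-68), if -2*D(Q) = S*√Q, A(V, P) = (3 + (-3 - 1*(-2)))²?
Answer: 3028 - 2*√34 ≈ 3016.3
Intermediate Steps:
A(V, P) = 4 (A(V, P) = (3 + (-3 + 2))² = (3 - 1)² = 2² = 4)
S = 2*I*√2 (S = √(-12 + 4) = √(-8) = 2*I*√2 ≈ 2.8284*I)
D(Q) = -I*√2*√Q (D(Q) = -2*I*√2*√Q/2 = -I*√2*√Q)
3028 - D(-68) = 3028 - (-1)*I*√2*√(-68) = 3028 - (-1)*I*√2*2*I*√17 = 3028 - 2*√34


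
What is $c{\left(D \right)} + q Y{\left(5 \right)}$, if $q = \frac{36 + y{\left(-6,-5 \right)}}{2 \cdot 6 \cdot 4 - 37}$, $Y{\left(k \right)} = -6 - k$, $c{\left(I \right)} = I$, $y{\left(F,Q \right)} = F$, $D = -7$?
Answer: $-37$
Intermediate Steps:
$q = \frac{30}{11}$ ($q = \frac{36 - 6}{2 \cdot 6 \cdot 4 - 37} = \frac{30}{12 \cdot 4 - 37} = \frac{30}{48 - 37} = \frac{30}{11} \approx 2.7273$)
$c{\left(D \right)} + q Y{\left(5 \right)} = -7 + \frac{30 \left(-6 - 5\right)}{11} = -7 + \frac{30}{11} \left(-11\right) = -7 - 30 = -37$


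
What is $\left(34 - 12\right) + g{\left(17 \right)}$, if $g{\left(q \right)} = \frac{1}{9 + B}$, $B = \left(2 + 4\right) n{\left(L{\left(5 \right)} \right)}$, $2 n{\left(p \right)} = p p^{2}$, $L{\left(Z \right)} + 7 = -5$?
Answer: $\frac{113849}{5175} \approx 22.0$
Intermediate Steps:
$L{\left(Z \right)} = -12$ ($L{\left(Z \right)} = -7 - 5 = -12$)
$n{\left(p \right)} = \frac{p^{3}}{2}$ ($n{\left(p \right)} = \frac{p p^{2}}{2} = \frac{p^{3}}{2}$)
$B = -5184$ ($B = \left(2 + 4\right) \frac{\left(-12\right)^{3}}{2} = 6 \cdot \frac{1}{2} \left(-1728\right) = 6 \left(-864\right) = -5184$)
$g{\left(q \right)} = - \frac{1}{5175}$ ($g{\left(q \right)} = \frac{1}{9 - 5184} = \frac{1}{-5175} = - \frac{1}{5175}$)
$\left(34 - 12\right) + g{\left(17 \right)} = \left(34 - 12\right) - \frac{1}{5175} = 22 - \frac{1}{5175} = \frac{113849}{5175}$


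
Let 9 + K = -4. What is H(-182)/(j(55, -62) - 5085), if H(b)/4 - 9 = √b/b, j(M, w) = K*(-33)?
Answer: -3/388 + I*√182/211848 ≈ -0.007732 + 6.3681e-5*I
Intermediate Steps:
K = -13 (K = -9 - 4 = -13)
j(M, w) = 429 (j(M, w) = -13*(-33) = 429)
H(b) = 36 + 4/√b (H(b) = 36 + 4*(√b/b) = 36 + 4/√b)
H(-182)/(j(55, -62) - 5085) = (36 + 4/√(-182))/(429 - 5085) = (36 + 4*(-I*√182/182))/(-4656) = (36 - 2*I*√182/91)*(-1/4656) = -3/388 + I*√182/211848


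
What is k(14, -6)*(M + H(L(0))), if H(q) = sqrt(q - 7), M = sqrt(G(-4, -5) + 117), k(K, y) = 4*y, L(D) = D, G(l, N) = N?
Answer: 24*sqrt(7)*(-4 - I) ≈ -253.99 - 63.498*I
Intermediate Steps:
M = 4*sqrt(7) (M = sqrt(-5 + 117) = sqrt(112) = 4*sqrt(7) ≈ 10.583)
H(q) = sqrt(-7 + q)
k(14, -6)*(M + H(L(0))) = (4*(-6))*(4*sqrt(7) + sqrt(-7 + 0)) = -24*(4*sqrt(7) + sqrt(-7)) = -24*(4*sqrt(7) + I*sqrt(7)) = -96*sqrt(7) - 24*I*sqrt(7)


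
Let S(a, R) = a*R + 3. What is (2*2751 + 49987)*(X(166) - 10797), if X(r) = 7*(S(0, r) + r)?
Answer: -533471246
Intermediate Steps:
S(a, R) = 3 + R*a (S(a, R) = R*a + 3 = 3 + R*a)
X(r) = 21 + 7*r (X(r) = 7*((3 + r*0) + r) = 7*((3 + 0) + r) = 7*(3 + r) = 21 + 7*r)
(2*2751 + 49987)*(X(166) - 10797) = (2*2751 + 49987)*((21 + 7*166) - 10797) = (5502 + 49987)*((21 + 1162) - 10797) = 55489*(1183 - 10797) = 55489*(-9614) = -533471246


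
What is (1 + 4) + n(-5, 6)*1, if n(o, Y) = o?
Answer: 0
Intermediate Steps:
(1 + 4) + n(-5, 6)*1 = (1 + 4) - 5*1 = 5 - 5 = 0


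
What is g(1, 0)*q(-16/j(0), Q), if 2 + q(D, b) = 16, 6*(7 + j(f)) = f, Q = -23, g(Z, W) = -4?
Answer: -56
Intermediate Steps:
j(f) = -7 + f/6
q(D, b) = 14 (q(D, b) = -2 + 16 = 14)
g(1, 0)*q(-16/j(0), Q) = -4*14 = -56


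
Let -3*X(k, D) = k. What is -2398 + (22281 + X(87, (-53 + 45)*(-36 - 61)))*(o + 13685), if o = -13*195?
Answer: 248107402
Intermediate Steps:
o = -2535
X(k, D) = -k/3
-2398 + (22281 + X(87, (-53 + 45)*(-36 - 61)))*(o + 13685) = -2398 + (22281 - 1/3*87)*(-2535 + 13685) = -2398 + (22281 - 29)*11150 = -2398 + 22252*11150 = -2398 + 248109800 = 248107402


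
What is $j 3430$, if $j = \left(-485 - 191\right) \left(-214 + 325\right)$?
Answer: $-257373480$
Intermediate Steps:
$j = -75036$ ($j = \left(-676\right) 111 = -75036$)
$j 3430 = \left(-75036\right) 3430 = -257373480$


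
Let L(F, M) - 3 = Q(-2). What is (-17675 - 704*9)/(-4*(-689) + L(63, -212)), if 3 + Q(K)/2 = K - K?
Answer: -24011/2753 ≈ -8.7218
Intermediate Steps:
Q(K) = -6 (Q(K) = -6 + 2*(K - K) = -6 + 2*0 = -6 + 0 = -6)
L(F, M) = -3 (L(F, M) = 3 - 6 = -3)
(-17675 - 704*9)/(-4*(-689) + L(63, -212)) = (-17675 - 704*9)/(-4*(-689) - 3) = (-17675 - 6336)/(2756 - 3) = -24011/2753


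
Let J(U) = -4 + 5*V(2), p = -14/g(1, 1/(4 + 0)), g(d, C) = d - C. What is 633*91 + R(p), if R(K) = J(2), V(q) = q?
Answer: 57609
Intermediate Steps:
p = -56/3 (p = -14/(1 - 1/(4 + 0)) = -14/(1 - 1/4) = -14/3/4 = -14*4/3 = -56/3 ≈ -18.667)
J(U) = 6 (J(U) = -4 + 5*2 = -4 + 10 = 6)
R(K) = 6
633*91 + R(p) = 633*91 + 6 = 57603 + 6 = 57609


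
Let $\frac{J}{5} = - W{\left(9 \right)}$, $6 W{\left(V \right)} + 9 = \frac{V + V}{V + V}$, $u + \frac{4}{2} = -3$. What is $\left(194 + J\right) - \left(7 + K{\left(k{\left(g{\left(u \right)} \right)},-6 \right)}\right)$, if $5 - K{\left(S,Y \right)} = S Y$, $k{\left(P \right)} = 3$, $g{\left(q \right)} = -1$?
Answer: $\frac{512}{3} \approx 170.67$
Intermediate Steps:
$u = -5$ ($u = -2 - 3 = -5$)
$W{\left(V \right)} = - \frac{4}{3}$ ($W{\left(V \right)} = - \frac{3}{2} + \frac{\left(V + V\right) \frac{1}{V + V}}{6} = - \frac{3}{2} + \frac{2 V \frac{1}{2 V}}{6} = - \frac{3}{2} + \frac{1}{6} \cdot 1 = - \frac{3}{2} + \frac{1}{6} = - \frac{4}{3}$)
$J = \frac{20}{3}$ ($J = 5 \left(\left(-1\right) \left(- \frac{4}{3}\right)\right) = 5 \cdot \frac{4}{3} = \frac{20}{3} \approx 6.6667$)
$K{\left(S,Y \right)} = 5 - S Y$
$\left(194 + J\right) - \left(7 + K{\left(k{\left(g{\left(u \right)} \right)},-6 \right)}\right) = \left(194 + \frac{20}{3}\right) - \left(12 - 3 \left(-6\right)\right) = \frac{602}{3} - 30 = \frac{512}{3}$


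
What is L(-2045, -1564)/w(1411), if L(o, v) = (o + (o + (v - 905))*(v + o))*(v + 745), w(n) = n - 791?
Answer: -430344369/20 ≈ -2.1517e+7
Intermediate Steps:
w(n) = -791 + n
L(o, v) = (745 + v)*(o + (o + v)*(-905 + o + v)) (L(o, v) = (o + (o + (-905 + v))*(o + v))*(745 + v) = (o + (-905 + o + v)*(o + v))*(745 + v) = (o + (o + v)*(-905 + o + v))*(745 + v) = (745 + v)*(o + (o + v)*(-905 + o + v)))
L(-2045, -1564)/w(1411) = ((-1564)³ - 674225*(-1564) - 673480*(-2045) - 160*(-1564)² + 745*(-2045)² - 1564*(-2045)² + 2*(-2045)*(-1564)² + 586*(-2045)*(-1564))/(-791 + 1411) = (-3825694144 + 1054487900 + 1377266600 - 160*2446096 + 745*4182025 - 1564*4182025 + 2*(-2045)*2446096 + 1874250680)/620 = (-3825694144 + 1054487900 + 1377266600 - 391375360 + 3115608625 - 6540687100 - 10004532640 + 1874250680)*(1/620) = -13340675439*1/620 = -430344369/20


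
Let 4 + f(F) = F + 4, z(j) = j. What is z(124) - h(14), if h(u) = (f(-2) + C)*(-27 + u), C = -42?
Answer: -448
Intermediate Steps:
f(F) = F (f(F) = -4 + (F + 4) = -4 + (4 + F) = F)
h(u) = 1188 - 44*u (h(u) = (-2 - 42)*(-27 + u) = -44*(-27 + u) = 1188 - 44*u)
z(124) - h(14) = 124 - (1188 - 44*14) = 124 - (1188 - 616) = 124 - 1*572 = 124 - 572 = -448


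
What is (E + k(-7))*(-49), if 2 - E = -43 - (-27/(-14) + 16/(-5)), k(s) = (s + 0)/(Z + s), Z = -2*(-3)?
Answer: -24857/10 ≈ -2485.7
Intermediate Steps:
Z = 6
k(s) = s/(6 + s) (k(s) = (s + 0)/(6 + s) = s/(6 + s))
E = 3061/70 (E = 2 - (-43 - (-27/(-14) + 16/(-5))) = 2 - (-43 - (-27*(-1/14) + 16*(-1/5))) = 2 - (-43 - (27/14 - 16/5)) = 2 - (-43 - 1*(-89/70)) = 2 - (-43 + 89/70) = 2 - 1*(-2921/70) = 2 + 2921/70 = 3061/70 ≈ 43.729)
(E + k(-7))*(-49) = (3061/70 - 7/(6 - 7))*(-49) = (3061/70 - 7/(-1))*(-49) = (3061/70 - 7*(-1))*(-49) = (3061/70 + 7)*(-49) = (3551/70)*(-49) = -24857/10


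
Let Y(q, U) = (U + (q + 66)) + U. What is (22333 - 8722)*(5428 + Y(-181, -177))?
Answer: 67496949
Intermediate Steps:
Y(q, U) = 66 + q + 2*U (Y(q, U) = (U + (66 + q)) + U = (66 + U + q) + U = 66 + q + 2*U)
(22333 - 8722)*(5428 + Y(-181, -177)) = (22333 - 8722)*(5428 + (66 - 181 + 2*(-177))) = 13611*(5428 + (66 - 181 - 354)) = 13611*(5428 - 469) = 13611*4959 = 67496949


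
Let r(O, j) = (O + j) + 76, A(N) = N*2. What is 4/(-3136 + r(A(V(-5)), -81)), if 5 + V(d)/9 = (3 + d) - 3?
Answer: -4/3321 ≈ -0.0012045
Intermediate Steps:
V(d) = -45 + 9*d (V(d) = -45 + 9*((3 + d) - 3) = -45 + 9*d)
A(N) = 2*N
r(O, j) = 76 + O + j
4/(-3136 + r(A(V(-5)), -81)) = 4/(-3136 + (76 + 2*(-45 + 9*(-5)) - 81)) = 4/(-3136 + (76 + 2*(-45 - 45) - 81)) = 4/(-3136 + (76 + 2*(-90) - 81)) = 4/(-3136 + (76 - 180 - 81)) = 4/(-3136 - 185) = 4/(-3321) = -1/3321*4 = -4/3321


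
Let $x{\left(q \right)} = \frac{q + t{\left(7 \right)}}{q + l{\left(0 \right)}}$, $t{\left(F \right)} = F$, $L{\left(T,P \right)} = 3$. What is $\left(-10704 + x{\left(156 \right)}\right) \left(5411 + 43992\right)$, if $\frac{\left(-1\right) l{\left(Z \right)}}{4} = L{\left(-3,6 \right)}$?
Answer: $- \frac{76140545839}{144} \approx -5.2875 \cdot 10^{8}$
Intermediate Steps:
$l{\left(Z \right)} = -12$ ($l{\left(Z \right)} = \left(-4\right) 3 = -12$)
$x{\left(q \right)} = \frac{7 + q}{-12 + q}$ ($x{\left(q \right)} = \frac{q + 7}{q - 12} = \frac{7 + q}{-12 + q}$)
$\left(-10704 + x{\left(156 \right)}\right) \left(5411 + 43992\right) = \left(-10704 + \frac{7 + 156}{-12 + 156}\right) \left(5411 + 43992\right) = \left(-10704 + \frac{1}{144} \cdot 163\right) 49403 = \left(-10704 + \frac{163}{144}\right) 49403 = \left(- \frac{1541213}{144}\right) 49403 = - \frac{76140545839}{144}$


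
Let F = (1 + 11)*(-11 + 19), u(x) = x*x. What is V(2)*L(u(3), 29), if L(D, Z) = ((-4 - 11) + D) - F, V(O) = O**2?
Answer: -408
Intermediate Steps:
u(x) = x**2
F = 96 (F = 12*8 = 96)
L(D, Z) = -111 + D (L(D, Z) = ((-4 - 11) + D) - 1*96 = (-15 + D) - 96 = -111 + D)
V(2)*L(u(3), 29) = 2**2*(-111 + 3**2) = 4*(-111 + 9) = 4*(-102) = -408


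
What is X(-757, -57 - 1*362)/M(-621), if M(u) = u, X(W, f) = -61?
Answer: 61/621 ≈ 0.098229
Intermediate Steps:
X(-757, -57 - 1*362)/M(-621) = -61/(-621) = -61*(-1/621) = 61/621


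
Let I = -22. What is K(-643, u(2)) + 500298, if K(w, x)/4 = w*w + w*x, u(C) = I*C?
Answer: 2267262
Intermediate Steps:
u(C) = -22*C
K(w, x) = 4*w² + 4*w*x (K(w, x) = 4*(w*w + w*x) = 4*(w² + w*x) = 4*w² + 4*w*x)
K(-643, u(2)) + 500298 = 4*(-643)*(-643 - 22*2) + 500298 = 4*(-643)*(-643 - 44) + 500298 = 4*(-643)*(-687) + 500298 = 1766964 + 500298 = 2267262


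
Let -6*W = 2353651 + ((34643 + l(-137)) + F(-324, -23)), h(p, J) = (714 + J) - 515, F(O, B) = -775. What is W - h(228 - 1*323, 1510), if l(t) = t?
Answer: -399606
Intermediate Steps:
h(p, J) = 199 + J
W = -397897 (W = -(2353651 + ((34643 - 137) - 775))/6 = -(2353651 + (34506 - 775))/6 = -(2353651 + 33731)/6 = -⅙*2387382 = -397897)
W - h(228 - 1*323, 1510) = -397897 - (199 + 1510) = -397897 - 1*1709 = -397897 - 1709 = -399606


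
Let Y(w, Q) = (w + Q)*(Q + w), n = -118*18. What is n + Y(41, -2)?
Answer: -603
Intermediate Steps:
n = -2124
Y(w, Q) = (Q + w)² (Y(w, Q) = (Q + w)*(Q + w) = (Q + w)²)
n + Y(41, -2) = -2124 + (-2 + 41)² = -2124 + 39² = -2124 + 1521 = -603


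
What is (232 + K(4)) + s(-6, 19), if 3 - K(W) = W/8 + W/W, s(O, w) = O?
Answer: 455/2 ≈ 227.50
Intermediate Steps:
K(W) = 2 - W/8 (K(W) = 3 - (W/8 + W/W) = 3 - (W*(1/8) + 1) = 3 - (W/8 + 1) = 3 - (1 + W/8) = 3 + (-1 - W/8) = 2 - W/8)
(232 + K(4)) + s(-6, 19) = (232 + (2 - 1/8*4)) - 6 = (232 + (2 - 1/2)) - 6 = (232 + 3/2) - 6 = 467/2 - 6 = 455/2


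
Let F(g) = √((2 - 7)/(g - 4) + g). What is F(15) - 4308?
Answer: -4308 + 4*√110/11 ≈ -4304.2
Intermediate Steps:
F(g) = √(g - 5/(-4 + g)) (F(g) = √(-5/(-4 + g) + g) = √(g - 5/(-4 + g)))
F(15) - 4308 = √((-5 + 15*(-4 + 15))/(-4 + 15)) - 4308 = √((-5 + 15*11)/11) - 4308 = √((-5 + 165)/11) - 4308 = √((1/11)*160) - 4308 = √(160/11) - 4308 = 4*√110/11 - 4308 = -4308 + 4*√110/11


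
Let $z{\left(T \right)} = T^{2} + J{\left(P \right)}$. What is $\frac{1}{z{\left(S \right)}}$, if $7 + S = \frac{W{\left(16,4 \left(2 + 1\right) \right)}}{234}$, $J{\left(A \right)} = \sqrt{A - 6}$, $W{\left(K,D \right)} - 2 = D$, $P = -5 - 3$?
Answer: $\frac{644697144}{31239853745} - \frac{187388721 i \sqrt{14}}{437357952430} \approx 0.020637 - 0.0016031 i$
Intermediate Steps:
$P = -8$ ($P = -5 - 3 = -8$)
$W{\left(K,D \right)} = 2 + D$
$J{\left(A \right)} = \sqrt{-6 + A}$
$S = - \frac{812}{117}$ ($S = -7 + \frac{2 + 4 \left(2 + 1\right)}{234} = -7 + \left(2 + 4 \cdot 3\right) \frac{1}{234} = -7 + \left(2 + 12\right) \frac{1}{234} = -7 + 14 \cdot \frac{1}{234} = -7 + \frac{7}{117} = - \frac{812}{117} \approx -6.9402$)
$z{\left(T \right)} = T^{2} + i \sqrt{14}$ ($z{\left(T \right)} = T^{2} + \sqrt{-6 - 8} = T^{2} + \sqrt{-14} = T^{2} + i \sqrt{14}$)
$\frac{1}{z{\left(S \right)}} = \frac{1}{\left(- \frac{812}{117}\right)^{2} + i \sqrt{14}} = \frac{1}{\frac{659344}{13689} + i \sqrt{14}}$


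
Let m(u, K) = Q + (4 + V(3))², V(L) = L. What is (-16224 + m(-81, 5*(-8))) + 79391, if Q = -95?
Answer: 63121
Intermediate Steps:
m(u, K) = -46 (m(u, K) = -95 + (4 + 3)² = -95 + 7² = -95 + 49 = -46)
(-16224 + m(-81, 5*(-8))) + 79391 = (-16224 - 46) + 79391 = -16270 + 79391 = 63121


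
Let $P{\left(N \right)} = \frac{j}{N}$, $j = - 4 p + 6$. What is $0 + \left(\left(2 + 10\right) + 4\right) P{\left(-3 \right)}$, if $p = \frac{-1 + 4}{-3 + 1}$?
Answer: $-64$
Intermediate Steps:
$p = - \frac{3}{2}$ ($p = \frac{3}{-2} = 3 \left(- \frac{1}{2}\right) = - \frac{3}{2} \approx -1.5$)
$j = 12$ ($j = \left(-4\right) \left(- \frac{3}{2}\right) + 6 = 6 + 6 = 12$)
$P{\left(N \right)} = \frac{12}{N}$
$0 + \left(\left(2 + 10\right) + 4\right) P{\left(-3 \right)} = 0 + \left(\left(2 + 10\right) + 4\right) \frac{12}{-3} = 0 + \left(12 + 4\right) 12 \left(- \frac{1}{3}\right) = 0 + 16 \left(-4\right) = 0 - 64 = -64$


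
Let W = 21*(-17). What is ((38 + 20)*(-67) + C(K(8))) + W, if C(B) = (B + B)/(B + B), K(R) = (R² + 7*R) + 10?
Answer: -4242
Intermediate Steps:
K(R) = 10 + R² + 7*R
C(B) = 1 (C(B) = (2*B)/((2*B)) = (2*B)*(1/(2*B)) = 1)
W = -357
((38 + 20)*(-67) + C(K(8))) + W = ((38 + 20)*(-67) + 1) - 357 = (58*(-67) + 1) - 357 = (-3886 + 1) - 357 = -3885 - 357 = -4242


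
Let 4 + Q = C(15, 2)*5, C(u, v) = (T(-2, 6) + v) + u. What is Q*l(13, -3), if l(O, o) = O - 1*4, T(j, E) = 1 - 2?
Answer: 684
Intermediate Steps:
T(j, E) = -1
l(O, o) = -4 + O (l(O, o) = O - 4 = -4 + O)
C(u, v) = -1 + u + v (C(u, v) = (-1 + v) + u = -1 + u + v)
Q = 76 (Q = -4 + (-1 + 15 + 2)*5 = -4 + 16*5 = -4 + 80 = 76)
Q*l(13, -3) = 76*(-4 + 13) = 76*9 = 684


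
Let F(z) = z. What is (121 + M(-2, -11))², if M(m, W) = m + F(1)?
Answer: 14400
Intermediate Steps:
M(m, W) = 1 + m (M(m, W) = m + 1 = 1 + m)
(121 + M(-2, -11))² = (121 + (1 - 2))² = (121 - 1)² = 120² = 14400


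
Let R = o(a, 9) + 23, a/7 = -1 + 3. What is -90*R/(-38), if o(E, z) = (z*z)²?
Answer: 296280/19 ≈ 15594.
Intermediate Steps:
a = 14 (a = 7*(-1 + 3) = 7*2 = 14)
o(E, z) = z⁴ (o(E, z) = (z²)² = z⁴)
R = 6584 (R = 9⁴ + 23 = 6561 + 23 = 6584)
-90*R/(-38) = -90*6584/(-38) = -592560*(-1/38) = 296280/19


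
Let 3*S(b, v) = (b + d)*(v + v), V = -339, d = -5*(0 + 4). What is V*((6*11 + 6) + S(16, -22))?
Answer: -44296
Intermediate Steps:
d = -20 (d = -5*4 = -20)
S(b, v) = 2*v*(-20 + b)/3 (S(b, v) = ((b - 20)*(v + v))/3 = ((-20 + b)*(2*v))/3 = (2*v*(-20 + b))/3 = 2*v*(-20 + b)/3)
V*((6*11 + 6) + S(16, -22)) = -339*((6*11 + 6) + (⅔)*(-22)*(-20 + 16)) = -339*((66 + 6) + (⅔)*(-22)*(-4)) = -339*(72 + 176/3) = -339*392/3 = -44296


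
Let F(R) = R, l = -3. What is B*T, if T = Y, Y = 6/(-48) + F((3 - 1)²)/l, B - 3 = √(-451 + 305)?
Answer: -35/8 - 35*I*√146/24 ≈ -4.375 - 17.621*I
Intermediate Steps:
B = 3 + I*√146 (B = 3 + √(-451 + 305) = 3 + √(-146) = 3 + I*√146 ≈ 3.0 + 12.083*I)
Y = -35/24 (Y = 6/(-48) + (3 - 1)²/(-3) = 6*(-1/48) + 2²*(-⅓) = -⅛ + 4*(-⅓) = -⅛ - 4/3 = -35/24 ≈ -1.4583)
T = -35/24 ≈ -1.4583
B*T = (3 + I*√146)*(-35/24) = -35/8 - 35*I*√146/24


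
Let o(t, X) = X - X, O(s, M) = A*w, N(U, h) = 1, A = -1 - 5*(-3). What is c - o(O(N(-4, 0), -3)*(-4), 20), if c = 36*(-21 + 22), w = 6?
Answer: 36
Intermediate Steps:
A = 14 (A = -1 + 15 = 14)
O(s, M) = 84 (O(s, M) = 14*6 = 84)
o(t, X) = 0
c = 36 (c = 36*1 = 36)
c - o(O(N(-4, 0), -3)*(-4), 20) = 36 - 1*0 = 36 + 0 = 36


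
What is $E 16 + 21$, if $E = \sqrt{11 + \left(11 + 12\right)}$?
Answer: $21 + 16 \sqrt{34} \approx 114.3$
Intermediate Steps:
$E = \sqrt{34}$ ($E = \sqrt{11 + 23} = \sqrt{34} \approx 5.8309$)
$E 16 + 21 = \sqrt{34} \cdot 16 + 21 = 16 \sqrt{34} + 21 = 21 + 16 \sqrt{34}$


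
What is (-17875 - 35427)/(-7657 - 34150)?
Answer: 53302/41807 ≈ 1.2750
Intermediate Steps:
(-17875 - 35427)/(-7657 - 34150) = -53302/(-41807) = -53302*(-1/41807) = 53302/41807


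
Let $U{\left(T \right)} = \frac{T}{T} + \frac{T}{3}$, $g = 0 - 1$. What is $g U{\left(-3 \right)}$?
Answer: $0$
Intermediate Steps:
$g = -1$
$U{\left(T \right)} = 1 + \frac{T}{3}$ ($U{\left(T \right)} = 1 + T \frac{1}{3} = 1 + \frac{T}{3}$)
$g U{\left(-3 \right)} = - (1 + \frac{1}{3} \left(-3\right)) = - (1 - 1) = \left(-1\right) 0 = 0$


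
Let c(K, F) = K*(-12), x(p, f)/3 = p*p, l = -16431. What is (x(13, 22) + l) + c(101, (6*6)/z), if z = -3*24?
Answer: -17136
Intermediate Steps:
z = -72
x(p, f) = 3*p² (x(p, f) = 3*(p*p) = 3*p²)
c(K, F) = -12*K
(x(13, 22) + l) + c(101, (6*6)/z) = (3*13² - 16431) - 12*101 = (3*169 - 16431) - 1212 = (507 - 16431) - 1212 = -15924 - 1212 = -17136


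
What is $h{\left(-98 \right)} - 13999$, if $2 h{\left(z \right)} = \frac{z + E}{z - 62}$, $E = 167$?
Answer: $- \frac{4479749}{320} \approx -13999.0$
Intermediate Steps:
$h{\left(z \right)} = \frac{167 + z}{2 \left(-62 + z\right)}$ ($h{\left(z \right)} = \frac{\left(z + 167\right) \frac{1}{z - 62}}{2} = \frac{\left(167 + z\right) \frac{1}{-62 + z}}{2} = \frac{\frac{1}{-62 + z} \left(167 + z\right)}{2} = \frac{167 + z}{2 \left(-62 + z\right)}$)
$h{\left(-98 \right)} - 13999 = \frac{167 - 98}{2 \left(-62 - 98\right)} - 13999 = \frac{1}{2} \frac{1}{-160} \cdot 69 - 13999 = \frac{1}{2} \left(- \frac{1}{160}\right) 69 - 13999 = - \frac{69}{320} - 13999 = - \frac{4479749}{320}$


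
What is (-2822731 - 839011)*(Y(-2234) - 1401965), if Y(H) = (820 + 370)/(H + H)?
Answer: 5734270404792755/1117 ≈ 5.1336e+12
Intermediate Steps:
Y(H) = 595/H (Y(H) = 1190/((2*H)) = 1190*(1/(2*H)) = 595/H)
(-2822731 - 839011)*(Y(-2234) - 1401965) = (-2822731 - 839011)*(595/(-2234) - 1401965) = -3661742*(595*(-1/2234) - 1401965) = -3661742*(-595/2234 - 1401965) = -3661742*(-3131990405/2234) = 5734270404792755/1117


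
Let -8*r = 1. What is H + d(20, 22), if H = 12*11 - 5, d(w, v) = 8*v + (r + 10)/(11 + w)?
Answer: 75223/248 ≈ 303.32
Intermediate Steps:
r = -⅛ (r = -⅛*1 = -⅛ ≈ -0.12500)
d(w, v) = 8*v + 79/(8*(11 + w)) (d(w, v) = 8*v + (-⅛ + 10)/(11 + w) = 8*v + 79/(8*(11 + w)))
H = 127 (H = 132 - 5 = 127)
H + d(20, 22) = 127 + (79 + 704*22 + 64*22*20)/(8*(11 + 20)) = 127 + (⅛)*(79 + 15488 + 28160)/31 = 127 + (⅛)*(1/31)*43727 = 127 + 43727/248 = 75223/248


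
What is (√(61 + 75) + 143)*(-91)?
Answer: -13013 - 182*√34 ≈ -14074.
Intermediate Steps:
(√(61 + 75) + 143)*(-91) = (√136 + 143)*(-91) = (2*√34 + 143)*(-91) = (143 + 2*√34)*(-91) = -13013 - 182*√34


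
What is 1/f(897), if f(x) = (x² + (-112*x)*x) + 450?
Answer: -1/89311149 ≈ -1.1197e-8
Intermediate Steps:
f(x) = 450 - 111*x² (f(x) = (x² - 112*x²) + 450 = -111*x² + 450 = 450 - 111*x²)
1/f(897) = 1/(450 - 111*897²) = 1/(450 - 111*804609) = 1/(450 - 89311599) = 1/(-89311149) = -1/89311149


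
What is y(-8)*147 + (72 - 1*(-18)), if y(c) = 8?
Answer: 1266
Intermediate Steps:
y(-8)*147 + (72 - 1*(-18)) = 8*147 + (72 - 1*(-18)) = 1176 + (72 + 18) = 1176 + 90 = 1266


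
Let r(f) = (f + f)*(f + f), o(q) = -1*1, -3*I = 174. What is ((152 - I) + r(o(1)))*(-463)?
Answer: -99082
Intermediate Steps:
I = -58 (I = -⅓*174 = -58)
o(q) = -1
r(f) = 4*f² (r(f) = (2*f)*(2*f) = 4*f²)
((152 - I) + r(o(1)))*(-463) = ((152 - 1*(-58)) + 4*(-1)²)*(-463) = ((152 + 58) + 4*1)*(-463) = (210 + 4)*(-463) = 214*(-463) = -99082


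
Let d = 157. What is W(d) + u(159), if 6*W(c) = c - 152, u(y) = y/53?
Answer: 23/6 ≈ 3.8333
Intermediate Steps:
u(y) = y/53 (u(y) = y*(1/53) = y/53)
W(c) = -76/3 + c/6 (W(c) = (c - 152)/6 = (-152 + c)/6 = -76/3 + c/6)
W(d) + u(159) = (-76/3 + (⅙)*157) + (1/53)*159 = (-76/3 + 157/6) + 3 = ⅚ + 3 = 23/6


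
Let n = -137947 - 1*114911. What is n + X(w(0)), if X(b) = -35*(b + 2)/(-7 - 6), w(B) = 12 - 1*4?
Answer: -3286804/13 ≈ -2.5283e+5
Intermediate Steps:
w(B) = 8 (w(B) = 12 - 4 = 8)
X(b) = 70/13 + 35*b/13 (X(b) = -35*(2 + b)/(-13) = -35*(2 + b)*(-1)/13 = -35*(-2/13 - b/13) = 70/13 + 35*b/13)
n = -252858 (n = -137947 - 114911 = -252858)
n + X(w(0)) = -252858 + (70/13 + (35/13)*8) = -252858 + (70/13 + 280/13) = -252858 + 350/13 = -3286804/13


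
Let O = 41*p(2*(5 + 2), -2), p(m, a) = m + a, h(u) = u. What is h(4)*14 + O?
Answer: 548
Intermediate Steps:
p(m, a) = a + m
O = 492 (O = 41*(-2 + 2*(5 + 2)) = 41*(-2 + 2*7) = 41*(-2 + 14) = 41*12 = 492)
h(4)*14 + O = 4*14 + 492 = 56 + 492 = 548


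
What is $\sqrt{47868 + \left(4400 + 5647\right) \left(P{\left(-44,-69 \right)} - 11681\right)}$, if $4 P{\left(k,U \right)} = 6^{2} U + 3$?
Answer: $\frac{3 i \sqrt{54907907}}{2} \approx 11115.0 i$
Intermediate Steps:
$P{\left(k,U \right)} = \frac{3}{4} + 9 U$ ($P{\left(k,U \right)} = \frac{6^{2} U + 3}{4} = \frac{36 U + 3}{4} = \frac{3 + 36 U}{4} = \frac{3}{4} + 9 U$)
$\sqrt{47868 + \left(4400 + 5647\right) \left(P{\left(-44,-69 \right)} - 11681\right)} = \sqrt{47868 + \left(4400 + 5647\right) \left(\left(\frac{3}{4} + 9 \left(-69\right)\right) - 11681\right)} = \sqrt{47868 + 10047 \left(\left(\frac{3}{4} - 621\right) - 11681\right)} = \sqrt{47868 + 10047 \left(- \frac{2481}{4} - 11681\right)} = \sqrt{47868 + 10047 \left(- \frac{49205}{4}\right)} = \sqrt{47868 - \frac{494362635}{4}} = \sqrt{- \frac{494171163}{4}} = \frac{3 i \sqrt{54907907}}{2}$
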